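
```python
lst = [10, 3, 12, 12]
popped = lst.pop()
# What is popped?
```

12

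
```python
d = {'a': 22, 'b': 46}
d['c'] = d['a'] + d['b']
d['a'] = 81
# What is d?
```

After line 1: d = {'a': 22, 'b': 46}
After line 2 (d['c'] = 22 + 46): d = {'a': 22, 'b': 46, 'c': 68}
After line 3: d = {'a': 81, 'b': 46, 'c': 68}

{'a': 81, 'b': 46, 'c': 68}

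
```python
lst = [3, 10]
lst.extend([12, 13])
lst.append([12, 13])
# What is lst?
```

After line 1: lst = [3, 10]
After line 2 (extend unpacks [12, 13]): lst = [3, 10, 12, 13]
After line 3 (append adds [12, 13] as single element): lst = [3, 10, 12, 13, [12, 13]]

[3, 10, 12, 13, [12, 13]]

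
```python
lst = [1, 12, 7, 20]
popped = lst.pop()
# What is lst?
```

[1, 12, 7]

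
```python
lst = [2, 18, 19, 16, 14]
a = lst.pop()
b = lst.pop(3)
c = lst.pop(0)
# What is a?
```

After line 1: lst = [2, 18, 19, 16, 14]
After line 2 (pop() -> a = 14): lst = [2, 18, 19, 16]
After line 3 (pop(3) -> b = 16): lst = [2, 18, 19]
After line 4 (pop(0) -> c = 2): lst = [18, 19]

14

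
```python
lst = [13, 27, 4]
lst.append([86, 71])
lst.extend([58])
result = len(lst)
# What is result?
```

After line 1: lst = [13, 27, 4]
After line 2 (append adds [86, 71] as single element): lst = [13, 27, 4, [86, 71]]
After line 3 (extend unpacks [58], adds 58): lst = [13, 27, 4, [86, 71], 58]
After line 4: result = len(lst) = 5

5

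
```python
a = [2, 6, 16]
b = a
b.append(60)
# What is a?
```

After line 1: a = [2, 6, 16]
After line 2 (b = a is an alias, same object): a = [2, 6, 16], b = [2, 6, 16]
After line 3 (b.append mutates the shared list): a = [2, 6, 16, 60], b = [2, 6, 16, 60]

[2, 6, 16, 60]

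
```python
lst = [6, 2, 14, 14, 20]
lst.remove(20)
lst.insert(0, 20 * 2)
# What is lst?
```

After line 1: lst = [6, 2, 14, 14, 20]
After line 2 (remove first 20): lst = [6, 2, 14, 14]
After line 3 (insert 40 at index 0): lst = [40, 6, 2, 14, 14]

[40, 6, 2, 14, 14]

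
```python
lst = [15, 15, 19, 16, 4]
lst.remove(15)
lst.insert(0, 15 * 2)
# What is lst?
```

After line 1: lst = [15, 15, 19, 16, 4]
After line 2 (remove first 15): lst = [15, 19, 16, 4]
After line 3 (insert 30 at index 0): lst = [30, 15, 19, 16, 4]

[30, 15, 19, 16, 4]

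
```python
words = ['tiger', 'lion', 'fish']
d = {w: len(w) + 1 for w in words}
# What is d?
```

{'tiger': 6, 'lion': 5, 'fish': 5}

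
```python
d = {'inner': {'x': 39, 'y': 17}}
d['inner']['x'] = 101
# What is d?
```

After line 1: d = {'inner': {'x': 39, 'y': 17}}
After line 2 (inner x overwritten): d = {'inner': {'x': 101, 'y': 17}}

{'inner': {'x': 101, 'y': 17}}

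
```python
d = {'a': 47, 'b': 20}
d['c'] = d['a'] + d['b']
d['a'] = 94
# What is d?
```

After line 1: d = {'a': 47, 'b': 20}
After line 2 (d['c'] = 47 + 20): d = {'a': 47, 'b': 20, 'c': 67}
After line 3: d = {'a': 94, 'b': 20, 'c': 67}

{'a': 94, 'b': 20, 'c': 67}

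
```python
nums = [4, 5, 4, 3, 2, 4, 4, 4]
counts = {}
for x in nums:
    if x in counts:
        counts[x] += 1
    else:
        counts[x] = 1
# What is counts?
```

Initial: counts = {}, nums = [4, 5, 4, 3, 2, 4, 4, 4]
See 4: counts = {4: 1}
See 5: counts = {4: 1, 5: 1}
See 4: counts = {4: 2, 5: 1}
See 3: counts = {4: 2, 5: 1, 3: 1}
See 2: counts = {4: 2, 5: 1, 3: 1, 2: 1}
See 4: counts = {4: 3, 5: 1, 3: 1, 2: 1}
See 4: counts = {4: 4, 5: 1, 3: 1, 2: 1}
See 4: counts = {4: 5, 5: 1, 3: 1, 2: 1}

{4: 5, 5: 1, 3: 1, 2: 1}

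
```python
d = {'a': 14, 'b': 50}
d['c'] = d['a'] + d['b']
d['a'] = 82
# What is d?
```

After line 1: d = {'a': 14, 'b': 50}
After line 2 (d['c'] = 14 + 50): d = {'a': 14, 'b': 50, 'c': 64}
After line 3: d = {'a': 82, 'b': 50, 'c': 64}

{'a': 82, 'b': 50, 'c': 64}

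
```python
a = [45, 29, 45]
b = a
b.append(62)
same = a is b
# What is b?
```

After line 1: a = [45, 29, 45]
After line 2 (b = a is an alias, same object): a = [45, 29, 45], b = [45, 29, 45]
After line 3 (b.append mutates the shared list): a = [45, 29, 45, 62], b = [45, 29, 45, 62]
After line 4 (same = a is b; same object -> True): same = True

[45, 29, 45, 62]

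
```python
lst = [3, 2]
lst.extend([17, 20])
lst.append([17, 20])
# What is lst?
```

After line 1: lst = [3, 2]
After line 2 (extend unpacks [17, 20]): lst = [3, 2, 17, 20]
After line 3 (append adds [17, 20] as single element): lst = [3, 2, 17, 20, [17, 20]]

[3, 2, 17, 20, [17, 20]]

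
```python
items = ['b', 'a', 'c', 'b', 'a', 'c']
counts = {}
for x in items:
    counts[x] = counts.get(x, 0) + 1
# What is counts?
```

Initial: counts = {}, items = ['b', 'a', 'c', 'b', 'a', 'c']
See 'b': counts = {'b': 1}
See 'a': counts = {'b': 1, 'a': 1}
See 'c': counts = {'b': 1, 'a': 1, 'c': 1}
See 'b': counts = {'b': 2, 'a': 1, 'c': 1}
See 'a': counts = {'b': 2, 'a': 2, 'c': 1}
See 'c': counts = {'b': 2, 'a': 2, 'c': 2}

{'b': 2, 'a': 2, 'c': 2}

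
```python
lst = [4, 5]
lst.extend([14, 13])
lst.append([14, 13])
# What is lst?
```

After line 1: lst = [4, 5]
After line 2 (extend unpacks [14, 13]): lst = [4, 5, 14, 13]
After line 3 (append adds [14, 13] as single element): lst = [4, 5, 14, 13, [14, 13]]

[4, 5, 14, 13, [14, 13]]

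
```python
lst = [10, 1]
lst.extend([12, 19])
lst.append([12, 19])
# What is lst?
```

After line 1: lst = [10, 1]
After line 2 (extend unpacks [12, 19]): lst = [10, 1, 12, 19]
After line 3 (append adds [12, 19] as single element): lst = [10, 1, 12, 19, [12, 19]]

[10, 1, 12, 19, [12, 19]]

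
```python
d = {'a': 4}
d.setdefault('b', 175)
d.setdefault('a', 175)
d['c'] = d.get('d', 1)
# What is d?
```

After line 1: d = {'a': 4}
After line 2 (setdefault adds 'b'=175): d = {'a': 4, 'b': 175}
After line 3 (setdefault 'a' no-op, already exists): d = {'a': 4, 'b': 175}
After line 4 (get('d', 1) returns default since 'd' not in d): d = {'a': 4, 'b': 175, 'c': 1}

{'a': 4, 'b': 175, 'c': 1}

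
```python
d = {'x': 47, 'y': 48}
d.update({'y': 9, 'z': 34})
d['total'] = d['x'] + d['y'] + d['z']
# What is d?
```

After line 1: d = {'x': 47, 'y': 48}
After line 2 (y overwritten, z added): d = {'x': 47, 'y': 9, 'z': 34}
After line 3 (total = 47 + 9 + 34 = 90): d = {'x': 47, 'y': 9, 'z': 34, 'total': 90}

{'x': 47, 'y': 9, 'z': 34, 'total': 90}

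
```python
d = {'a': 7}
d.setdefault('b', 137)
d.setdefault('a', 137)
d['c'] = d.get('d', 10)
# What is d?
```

After line 1: d = {'a': 7}
After line 2 (setdefault adds 'b'=137): d = {'a': 7, 'b': 137}
After line 3 (setdefault 'a' no-op, already exists): d = {'a': 7, 'b': 137}
After line 4 (get('d', 10) returns default since 'd' not in d): d = {'a': 7, 'b': 137, 'c': 10}

{'a': 7, 'b': 137, 'c': 10}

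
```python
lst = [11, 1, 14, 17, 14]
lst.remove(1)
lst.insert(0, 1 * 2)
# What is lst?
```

After line 1: lst = [11, 1, 14, 17, 14]
After line 2 (remove first 1): lst = [11, 14, 17, 14]
After line 3 (insert 2 at index 0): lst = [2, 11, 14, 17, 14]

[2, 11, 14, 17, 14]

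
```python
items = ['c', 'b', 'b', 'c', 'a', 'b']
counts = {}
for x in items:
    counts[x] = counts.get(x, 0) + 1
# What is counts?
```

Initial: counts = {}, items = ['c', 'b', 'b', 'c', 'a', 'b']
See 'c': counts = {'c': 1}
See 'b': counts = {'c': 1, 'b': 1}
See 'b': counts = {'c': 1, 'b': 2}
See 'c': counts = {'c': 2, 'b': 2}
See 'a': counts = {'c': 2, 'b': 2, 'a': 1}
See 'b': counts = {'c': 2, 'b': 3, 'a': 1}

{'c': 2, 'b': 3, 'a': 1}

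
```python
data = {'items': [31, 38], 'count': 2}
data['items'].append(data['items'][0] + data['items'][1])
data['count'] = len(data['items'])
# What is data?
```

After line 1: data = {'items': [31, 38], 'count': 2}
After line 2 (append 31 + 38 = 69): data = {'items': [31, 38, 69], 'count': 2}
After line 3 (count = len(items) = 3): data = {'items': [31, 38, 69], 'count': 3}

{'items': [31, 38, 69], 'count': 3}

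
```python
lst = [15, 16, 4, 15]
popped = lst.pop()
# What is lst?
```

[15, 16, 4]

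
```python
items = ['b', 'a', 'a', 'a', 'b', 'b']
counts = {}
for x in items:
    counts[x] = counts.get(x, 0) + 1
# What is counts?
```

Initial: counts = {}, items = ['b', 'a', 'a', 'a', 'b', 'b']
See 'b': counts = {'b': 1}
See 'a': counts = {'b': 1, 'a': 1}
See 'a': counts = {'b': 1, 'a': 2}
See 'a': counts = {'b': 1, 'a': 3}
See 'b': counts = {'b': 2, 'a': 3}
See 'b': counts = {'b': 3, 'a': 3}

{'b': 3, 'a': 3}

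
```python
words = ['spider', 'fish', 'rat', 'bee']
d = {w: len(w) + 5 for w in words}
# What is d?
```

{'spider': 11, 'fish': 9, 'rat': 8, 'bee': 8}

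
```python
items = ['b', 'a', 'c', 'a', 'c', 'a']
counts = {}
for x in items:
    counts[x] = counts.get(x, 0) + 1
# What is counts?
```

Initial: counts = {}, items = ['b', 'a', 'c', 'a', 'c', 'a']
See 'b': counts = {'b': 1}
See 'a': counts = {'b': 1, 'a': 1}
See 'c': counts = {'b': 1, 'a': 1, 'c': 1}
See 'a': counts = {'b': 1, 'a': 2, 'c': 1}
See 'c': counts = {'b': 1, 'a': 2, 'c': 2}
See 'a': counts = {'b': 1, 'a': 3, 'c': 2}

{'b': 1, 'a': 3, 'c': 2}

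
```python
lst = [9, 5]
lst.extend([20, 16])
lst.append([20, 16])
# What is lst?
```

After line 1: lst = [9, 5]
After line 2 (extend unpacks [20, 16]): lst = [9, 5, 20, 16]
After line 3 (append adds [20, 16] as single element): lst = [9, 5, 20, 16, [20, 16]]

[9, 5, 20, 16, [20, 16]]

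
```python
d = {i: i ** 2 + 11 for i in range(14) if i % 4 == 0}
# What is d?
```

{0: 11, 4: 27, 8: 75, 12: 155}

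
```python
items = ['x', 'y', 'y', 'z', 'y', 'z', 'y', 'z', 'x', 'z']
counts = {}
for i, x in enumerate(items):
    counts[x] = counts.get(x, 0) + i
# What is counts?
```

Initial: counts = {}, items = ['x', 'y', 'y', 'z', 'y', 'z', 'y', 'z', 'x', 'z']
i=0, x='x': counts = {'x': 0}
i=1, x='y': counts = {'x': 0, 'y': 1}
i=2, x='y': counts = {'x': 0, 'y': 3}
i=3, x='z': counts = {'x': 0, 'y': 3, 'z': 3}
i=4, x='y': counts = {'x': 0, 'y': 7, 'z': 3}
i=5, x='z': counts = {'x': 0, 'y': 7, 'z': 8}
i=6, x='y': counts = {'x': 0, 'y': 13, 'z': 8}
i=7, x='z': counts = {'x': 0, 'y': 13, 'z': 15}
i=8, x='x': counts = {'x': 8, 'y': 13, 'z': 15}
i=9, x='z': counts = {'x': 8, 'y': 13, 'z': 24}

{'x': 8, 'y': 13, 'z': 24}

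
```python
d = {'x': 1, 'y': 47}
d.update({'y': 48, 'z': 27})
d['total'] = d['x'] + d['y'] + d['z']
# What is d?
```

After line 1: d = {'x': 1, 'y': 47}
After line 2 (y overwritten, z added): d = {'x': 1, 'y': 48, 'z': 27}
After line 3 (total = 1 + 48 + 27 = 76): d = {'x': 1, 'y': 48, 'z': 27, 'total': 76}

{'x': 1, 'y': 48, 'z': 27, 'total': 76}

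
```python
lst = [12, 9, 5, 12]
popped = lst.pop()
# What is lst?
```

[12, 9, 5]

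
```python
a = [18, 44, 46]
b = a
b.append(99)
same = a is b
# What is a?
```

After line 1: a = [18, 44, 46]
After line 2 (b = a is an alias, same object): a = [18, 44, 46], b = [18, 44, 46]
After line 3 (b.append mutates the shared list): a = [18, 44, 46, 99], b = [18, 44, 46, 99]
After line 4 (same = a is b; same object -> True): same = True

[18, 44, 46, 99]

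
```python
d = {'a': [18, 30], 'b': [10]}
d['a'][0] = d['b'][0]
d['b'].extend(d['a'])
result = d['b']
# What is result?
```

After line 1: d = {'a': [18, 30], 'b': [10]}
After line 2 (a[0] = b[0] = 10): d = {'a': [10, 30], 'b': [10]}
After line 3 (b.extend(a) appends [10, 30]): d = {'a': [10, 30], 'b': [10, 10, 30]}
After line 4: result = d['b'] = [10, 10, 30]

[10, 10, 30]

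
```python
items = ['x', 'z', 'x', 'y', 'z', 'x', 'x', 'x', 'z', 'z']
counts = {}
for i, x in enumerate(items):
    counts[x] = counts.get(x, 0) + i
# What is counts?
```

Initial: counts = {}, items = ['x', 'z', 'x', 'y', 'z', 'x', 'x', 'x', 'z', 'z']
i=0, x='x': counts = {'x': 0}
i=1, x='z': counts = {'x': 0, 'z': 1}
i=2, x='x': counts = {'x': 2, 'z': 1}
i=3, x='y': counts = {'x': 2, 'z': 1, 'y': 3}
i=4, x='z': counts = {'x': 2, 'z': 5, 'y': 3}
i=5, x='x': counts = {'x': 7, 'z': 5, 'y': 3}
i=6, x='x': counts = {'x': 13, 'z': 5, 'y': 3}
i=7, x='x': counts = {'x': 20, 'z': 5, 'y': 3}
i=8, x='z': counts = {'x': 20, 'z': 13, 'y': 3}
i=9, x='z': counts = {'x': 20, 'z': 22, 'y': 3}

{'x': 20, 'z': 22, 'y': 3}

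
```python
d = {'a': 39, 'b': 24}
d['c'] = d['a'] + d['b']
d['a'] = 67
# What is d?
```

After line 1: d = {'a': 39, 'b': 24}
After line 2 (d['c'] = 39 + 24): d = {'a': 39, 'b': 24, 'c': 63}
After line 3: d = {'a': 67, 'b': 24, 'c': 63}

{'a': 67, 'b': 24, 'c': 63}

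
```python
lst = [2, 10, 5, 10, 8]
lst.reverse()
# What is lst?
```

[8, 10, 5, 10, 2]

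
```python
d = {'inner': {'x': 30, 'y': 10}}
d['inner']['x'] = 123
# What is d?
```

After line 1: d = {'inner': {'x': 30, 'y': 10}}
After line 2 (inner x overwritten): d = {'inner': {'x': 123, 'y': 10}}

{'inner': {'x': 123, 'y': 10}}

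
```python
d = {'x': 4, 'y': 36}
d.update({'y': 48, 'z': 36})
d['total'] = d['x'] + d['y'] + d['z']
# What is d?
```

After line 1: d = {'x': 4, 'y': 36}
After line 2 (y overwritten, z added): d = {'x': 4, 'y': 48, 'z': 36}
After line 3 (total = 4 + 48 + 36 = 88): d = {'x': 4, 'y': 48, 'z': 36, 'total': 88}

{'x': 4, 'y': 48, 'z': 36, 'total': 88}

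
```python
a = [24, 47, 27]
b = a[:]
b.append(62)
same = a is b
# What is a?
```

After line 1: a = [24, 47, 27]
After line 2 (b = a[:] is a shallow copy, new object): a = [24, 47, 27], b = [24, 47, 27]
After line 3 (append only mutates b): a = [24, 47, 27], b = [24, 47, 27, 62]
After line 4 (same = a is b; different objects -> False): same = False

[24, 47, 27]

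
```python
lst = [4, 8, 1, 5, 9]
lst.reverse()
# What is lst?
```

[9, 5, 1, 8, 4]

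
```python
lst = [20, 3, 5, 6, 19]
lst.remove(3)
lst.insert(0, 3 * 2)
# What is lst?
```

After line 1: lst = [20, 3, 5, 6, 19]
After line 2 (remove first 3): lst = [20, 5, 6, 19]
After line 3 (insert 6 at index 0): lst = [6, 20, 5, 6, 19]

[6, 20, 5, 6, 19]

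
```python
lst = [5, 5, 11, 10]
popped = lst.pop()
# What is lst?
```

[5, 5, 11]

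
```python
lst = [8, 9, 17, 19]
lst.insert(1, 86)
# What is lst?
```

[8, 86, 9, 17, 19]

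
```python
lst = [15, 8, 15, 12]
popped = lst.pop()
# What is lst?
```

[15, 8, 15]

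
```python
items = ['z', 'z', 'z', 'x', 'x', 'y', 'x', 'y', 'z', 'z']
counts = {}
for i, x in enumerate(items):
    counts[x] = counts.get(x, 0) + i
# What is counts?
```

Initial: counts = {}, items = ['z', 'z', 'z', 'x', 'x', 'y', 'x', 'y', 'z', 'z']
i=0, x='z': counts = {'z': 0}
i=1, x='z': counts = {'z': 1}
i=2, x='z': counts = {'z': 3}
i=3, x='x': counts = {'z': 3, 'x': 3}
i=4, x='x': counts = {'z': 3, 'x': 7}
i=5, x='y': counts = {'z': 3, 'x': 7, 'y': 5}
i=6, x='x': counts = {'z': 3, 'x': 13, 'y': 5}
i=7, x='y': counts = {'z': 3, 'x': 13, 'y': 12}
i=8, x='z': counts = {'z': 11, 'x': 13, 'y': 12}
i=9, x='z': counts = {'z': 20, 'x': 13, 'y': 12}

{'z': 20, 'x': 13, 'y': 12}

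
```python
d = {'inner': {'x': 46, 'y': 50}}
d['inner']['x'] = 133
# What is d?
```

After line 1: d = {'inner': {'x': 46, 'y': 50}}
After line 2 (inner x overwritten): d = {'inner': {'x': 133, 'y': 50}}

{'inner': {'x': 133, 'y': 50}}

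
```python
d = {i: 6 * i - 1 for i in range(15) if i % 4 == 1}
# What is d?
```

{1: 5, 5: 29, 9: 53, 13: 77}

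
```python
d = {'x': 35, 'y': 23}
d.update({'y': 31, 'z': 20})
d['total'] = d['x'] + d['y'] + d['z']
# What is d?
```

After line 1: d = {'x': 35, 'y': 23}
After line 2 (y overwritten, z added): d = {'x': 35, 'y': 31, 'z': 20}
After line 3 (total = 35 + 31 + 20 = 86): d = {'x': 35, 'y': 31, 'z': 20, 'total': 86}

{'x': 35, 'y': 31, 'z': 20, 'total': 86}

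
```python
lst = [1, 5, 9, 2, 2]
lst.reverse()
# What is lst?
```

[2, 2, 9, 5, 1]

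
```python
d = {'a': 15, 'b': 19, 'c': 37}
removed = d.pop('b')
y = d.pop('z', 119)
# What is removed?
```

After line 1: d = {'a': 15, 'b': 19, 'c': 37}
After line 2 (pop 'b' returns 19): d = {'a': 15, 'c': 37}, removed = 19
After line 3 (pop 'z' missing, returns default 119): d = {'a': 15, 'c': 37}, y = 119

19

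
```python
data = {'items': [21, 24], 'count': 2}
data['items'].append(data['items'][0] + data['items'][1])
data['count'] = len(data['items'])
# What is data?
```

After line 1: data = {'items': [21, 24], 'count': 2}
After line 2 (append 21 + 24 = 45): data = {'items': [21, 24, 45], 'count': 2}
After line 3 (count = len(items) = 3): data = {'items': [21, 24, 45], 'count': 3}

{'items': [21, 24, 45], 'count': 3}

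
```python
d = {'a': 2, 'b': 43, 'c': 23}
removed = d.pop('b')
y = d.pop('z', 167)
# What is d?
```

After line 1: d = {'a': 2, 'b': 43, 'c': 23}
After line 2 (pop 'b' returns 43): d = {'a': 2, 'c': 23}, removed = 43
After line 3 (pop 'z' missing, returns default 167): d = {'a': 2, 'c': 23}, y = 167

{'a': 2, 'c': 23}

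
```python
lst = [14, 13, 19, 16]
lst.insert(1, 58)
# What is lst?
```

[14, 58, 13, 19, 16]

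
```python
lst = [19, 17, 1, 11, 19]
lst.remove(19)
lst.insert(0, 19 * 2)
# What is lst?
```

After line 1: lst = [19, 17, 1, 11, 19]
After line 2 (remove first 19): lst = [17, 1, 11, 19]
After line 3 (insert 38 at index 0): lst = [38, 17, 1, 11, 19]

[38, 17, 1, 11, 19]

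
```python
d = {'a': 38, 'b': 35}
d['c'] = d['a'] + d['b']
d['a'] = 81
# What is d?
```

After line 1: d = {'a': 38, 'b': 35}
After line 2 (d['c'] = 38 + 35): d = {'a': 38, 'b': 35, 'c': 73}
After line 3: d = {'a': 81, 'b': 35, 'c': 73}

{'a': 81, 'b': 35, 'c': 73}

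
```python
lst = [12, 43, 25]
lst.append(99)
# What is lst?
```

[12, 43, 25, 99]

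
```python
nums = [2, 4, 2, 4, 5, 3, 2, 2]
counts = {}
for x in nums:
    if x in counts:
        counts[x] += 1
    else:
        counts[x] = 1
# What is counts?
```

Initial: counts = {}, nums = [2, 4, 2, 4, 5, 3, 2, 2]
See 2: counts = {2: 1}
See 4: counts = {2: 1, 4: 1}
See 2: counts = {2: 2, 4: 1}
See 4: counts = {2: 2, 4: 2}
See 5: counts = {2: 2, 4: 2, 5: 1}
See 3: counts = {2: 2, 4: 2, 5: 1, 3: 1}
See 2: counts = {2: 3, 4: 2, 5: 1, 3: 1}
See 2: counts = {2: 4, 4: 2, 5: 1, 3: 1}

{2: 4, 4: 2, 5: 1, 3: 1}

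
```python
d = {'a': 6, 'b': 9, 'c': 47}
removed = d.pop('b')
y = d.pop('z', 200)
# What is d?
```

After line 1: d = {'a': 6, 'b': 9, 'c': 47}
After line 2 (pop 'b' returns 9): d = {'a': 6, 'c': 47}, removed = 9
After line 3 (pop 'z' missing, returns default 200): d = {'a': 6, 'c': 47}, y = 200

{'a': 6, 'c': 47}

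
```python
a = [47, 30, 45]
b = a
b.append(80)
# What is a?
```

After line 1: a = [47, 30, 45]
After line 2 (b = a is an alias, same object): a = [47, 30, 45], b = [47, 30, 45]
After line 3 (b.append mutates the shared list): a = [47, 30, 45, 80], b = [47, 30, 45, 80]

[47, 30, 45, 80]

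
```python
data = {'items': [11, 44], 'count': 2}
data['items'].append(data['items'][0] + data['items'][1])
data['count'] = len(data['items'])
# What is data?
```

After line 1: data = {'items': [11, 44], 'count': 2}
After line 2 (append 11 + 44 = 55): data = {'items': [11, 44, 55], 'count': 2}
After line 3 (count = len(items) = 3): data = {'items': [11, 44, 55], 'count': 3}

{'items': [11, 44, 55], 'count': 3}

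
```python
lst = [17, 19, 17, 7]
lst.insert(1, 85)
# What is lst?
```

[17, 85, 19, 17, 7]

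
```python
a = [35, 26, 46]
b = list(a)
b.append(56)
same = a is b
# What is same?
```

After line 1: a = [35, 26, 46]
After line 2 (b = list(a) is a shallow copy, new object): a = [35, 26, 46], b = [35, 26, 46]
After line 3 (append only mutates b): a = [35, 26, 46], b = [35, 26, 46, 56]
After line 4 (same = a is b; different objects -> False): same = False

False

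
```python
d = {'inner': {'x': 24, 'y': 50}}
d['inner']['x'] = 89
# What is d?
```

After line 1: d = {'inner': {'x': 24, 'y': 50}}
After line 2 (inner x overwritten): d = {'inner': {'x': 89, 'y': 50}}

{'inner': {'x': 89, 'y': 50}}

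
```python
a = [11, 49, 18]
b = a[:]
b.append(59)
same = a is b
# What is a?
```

After line 1: a = [11, 49, 18]
After line 2 (b = a[:] is a shallow copy, new object): a = [11, 49, 18], b = [11, 49, 18]
After line 3 (append only mutates b): a = [11, 49, 18], b = [11, 49, 18, 59]
After line 4 (same = a is b; different objects -> False): same = False

[11, 49, 18]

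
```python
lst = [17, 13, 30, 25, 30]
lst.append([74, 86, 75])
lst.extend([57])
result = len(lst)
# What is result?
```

After line 1: lst = [17, 13, 30, 25, 30]
After line 2 (append adds [74, 86, 75] as single element): lst = [17, 13, 30, 25, 30, [74, 86, 75]]
After line 3 (extend unpacks [57], adds 57): lst = [17, 13, 30, 25, 30, [74, 86, 75], 57]
After line 4: result = len(lst) = 7

7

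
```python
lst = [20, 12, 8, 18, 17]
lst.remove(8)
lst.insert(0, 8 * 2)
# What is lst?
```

After line 1: lst = [20, 12, 8, 18, 17]
After line 2 (remove first 8): lst = [20, 12, 18, 17]
After line 3 (insert 16 at index 0): lst = [16, 20, 12, 18, 17]

[16, 20, 12, 18, 17]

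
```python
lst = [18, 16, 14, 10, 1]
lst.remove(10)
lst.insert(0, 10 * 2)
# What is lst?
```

After line 1: lst = [18, 16, 14, 10, 1]
After line 2 (remove first 10): lst = [18, 16, 14, 1]
After line 3 (insert 20 at index 0): lst = [20, 18, 16, 14, 1]

[20, 18, 16, 14, 1]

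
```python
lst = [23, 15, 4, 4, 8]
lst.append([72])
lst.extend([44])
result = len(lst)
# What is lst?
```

After line 1: lst = [23, 15, 4, 4, 8]
After line 2 (append adds [72] as single element): lst = [23, 15, 4, 4, 8, [72]]
After line 3 (extend unpacks [44], adds 44): lst = [23, 15, 4, 4, 8, [72], 44]
After line 4: result = len(lst) = 7

[23, 15, 4, 4, 8, [72], 44]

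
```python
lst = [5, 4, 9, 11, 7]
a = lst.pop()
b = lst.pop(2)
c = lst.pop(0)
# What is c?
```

After line 1: lst = [5, 4, 9, 11, 7]
After line 2 (pop() -> a = 7): lst = [5, 4, 9, 11]
After line 3 (pop(2) -> b = 9): lst = [5, 4, 11]
After line 4 (pop(0) -> c = 5): lst = [4, 11]

5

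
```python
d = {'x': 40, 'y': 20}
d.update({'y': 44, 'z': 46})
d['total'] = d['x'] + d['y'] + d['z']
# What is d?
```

After line 1: d = {'x': 40, 'y': 20}
After line 2 (y overwritten, z added): d = {'x': 40, 'y': 44, 'z': 46}
After line 3 (total = 40 + 44 + 46 = 130): d = {'x': 40, 'y': 44, 'z': 46, 'total': 130}

{'x': 40, 'y': 44, 'z': 46, 'total': 130}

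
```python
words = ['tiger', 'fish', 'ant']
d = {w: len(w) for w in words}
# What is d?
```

{'tiger': 5, 'fish': 4, 'ant': 3}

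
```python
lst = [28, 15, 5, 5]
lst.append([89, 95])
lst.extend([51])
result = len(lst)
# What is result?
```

After line 1: lst = [28, 15, 5, 5]
After line 2 (append adds [89, 95] as single element): lst = [28, 15, 5, 5, [89, 95]]
After line 3 (extend unpacks [51], adds 51): lst = [28, 15, 5, 5, [89, 95], 51]
After line 4: result = len(lst) = 6

6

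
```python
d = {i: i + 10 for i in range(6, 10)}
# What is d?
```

{6: 16, 7: 17, 8: 18, 9: 19}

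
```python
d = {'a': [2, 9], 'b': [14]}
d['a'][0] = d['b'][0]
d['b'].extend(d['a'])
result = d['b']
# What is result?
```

After line 1: d = {'a': [2, 9], 'b': [14]}
After line 2 (a[0] = b[0] = 14): d = {'a': [14, 9], 'b': [14]}
After line 3 (b.extend(a) appends [14, 9]): d = {'a': [14, 9], 'b': [14, 14, 9]}
After line 4: result = d['b'] = [14, 14, 9]

[14, 14, 9]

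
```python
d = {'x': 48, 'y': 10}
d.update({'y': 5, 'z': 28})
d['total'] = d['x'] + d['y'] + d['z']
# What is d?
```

After line 1: d = {'x': 48, 'y': 10}
After line 2 (y overwritten, z added): d = {'x': 48, 'y': 5, 'z': 28}
After line 3 (total = 48 + 5 + 28 = 81): d = {'x': 48, 'y': 5, 'z': 28, 'total': 81}

{'x': 48, 'y': 5, 'z': 28, 'total': 81}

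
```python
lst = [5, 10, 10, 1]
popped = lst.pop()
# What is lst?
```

[5, 10, 10]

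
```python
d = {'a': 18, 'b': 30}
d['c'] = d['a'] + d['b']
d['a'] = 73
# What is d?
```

After line 1: d = {'a': 18, 'b': 30}
After line 2 (d['c'] = 18 + 30): d = {'a': 18, 'b': 30, 'c': 48}
After line 3: d = {'a': 73, 'b': 30, 'c': 48}

{'a': 73, 'b': 30, 'c': 48}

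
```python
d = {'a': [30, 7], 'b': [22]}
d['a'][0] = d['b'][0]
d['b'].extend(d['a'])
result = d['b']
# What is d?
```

After line 1: d = {'a': [30, 7], 'b': [22]}
After line 2 (a[0] = b[0] = 22): d = {'a': [22, 7], 'b': [22]}
After line 3 (b.extend(a) appends [22, 7]): d = {'a': [22, 7], 'b': [22, 22, 7]}
After line 4: result = d['b'] = [22, 22, 7]

{'a': [22, 7], 'b': [22, 22, 7]}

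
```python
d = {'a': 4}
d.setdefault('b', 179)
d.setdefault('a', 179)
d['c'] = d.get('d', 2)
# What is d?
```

After line 1: d = {'a': 4}
After line 2 (setdefault adds 'b'=179): d = {'a': 4, 'b': 179}
After line 3 (setdefault 'a' no-op, already exists): d = {'a': 4, 'b': 179}
After line 4 (get('d', 2) returns default since 'd' not in d): d = {'a': 4, 'b': 179, 'c': 2}

{'a': 4, 'b': 179, 'c': 2}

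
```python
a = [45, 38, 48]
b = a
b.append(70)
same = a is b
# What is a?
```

After line 1: a = [45, 38, 48]
After line 2 (b = a is an alias, same object): a = [45, 38, 48], b = [45, 38, 48]
After line 3 (b.append mutates the shared list): a = [45, 38, 48, 70], b = [45, 38, 48, 70]
After line 4 (same = a is b; same object -> True): same = True

[45, 38, 48, 70]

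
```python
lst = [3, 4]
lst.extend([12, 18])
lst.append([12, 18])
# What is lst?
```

After line 1: lst = [3, 4]
After line 2 (extend unpacks [12, 18]): lst = [3, 4, 12, 18]
After line 3 (append adds [12, 18] as single element): lst = [3, 4, 12, 18, [12, 18]]

[3, 4, 12, 18, [12, 18]]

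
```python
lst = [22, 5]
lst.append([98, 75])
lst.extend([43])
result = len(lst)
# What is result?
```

After line 1: lst = [22, 5]
After line 2 (append adds [98, 75] as single element): lst = [22, 5, [98, 75]]
After line 3 (extend unpacks [43], adds 43): lst = [22, 5, [98, 75], 43]
After line 4: result = len(lst) = 4

4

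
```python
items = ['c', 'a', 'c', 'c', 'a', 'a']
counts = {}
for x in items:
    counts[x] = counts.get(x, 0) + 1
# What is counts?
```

Initial: counts = {}, items = ['c', 'a', 'c', 'c', 'a', 'a']
See 'c': counts = {'c': 1}
See 'a': counts = {'c': 1, 'a': 1}
See 'c': counts = {'c': 2, 'a': 1}
See 'c': counts = {'c': 3, 'a': 1}
See 'a': counts = {'c': 3, 'a': 2}
See 'a': counts = {'c': 3, 'a': 3}

{'c': 3, 'a': 3}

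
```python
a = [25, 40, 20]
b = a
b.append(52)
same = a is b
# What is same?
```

After line 1: a = [25, 40, 20]
After line 2 (b = a is an alias, same object): a = [25, 40, 20], b = [25, 40, 20]
After line 3 (b.append mutates the shared list): a = [25, 40, 20, 52], b = [25, 40, 20, 52]
After line 4 (same = a is b; same object -> True): same = True

True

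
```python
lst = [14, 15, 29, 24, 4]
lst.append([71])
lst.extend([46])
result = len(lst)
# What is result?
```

After line 1: lst = [14, 15, 29, 24, 4]
After line 2 (append adds [71] as single element): lst = [14, 15, 29, 24, 4, [71]]
After line 3 (extend unpacks [46], adds 46): lst = [14, 15, 29, 24, 4, [71], 46]
After line 4: result = len(lst) = 7

7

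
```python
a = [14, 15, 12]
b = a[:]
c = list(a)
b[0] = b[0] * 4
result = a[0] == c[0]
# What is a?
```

After line 1: a = [14, 15, 12]
After line 2 (b = a[:], copy): a = [14, 15, 12], b = [14, 15, 12]
After line 3 (c = list(a) is a copy, new object): c = [14, 15, 12]
After line 4 (b[0] = 14 * 4 = 56; only b mutates (copy)): a = [14, 15, 12], b = [56, 15, 12], c = [14, 15, 12]
After line 5 (a[0] = 14, c[0] = 14; result = True)

[14, 15, 12]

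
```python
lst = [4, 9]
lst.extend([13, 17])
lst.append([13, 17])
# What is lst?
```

After line 1: lst = [4, 9]
After line 2 (extend unpacks [13, 17]): lst = [4, 9, 13, 17]
After line 3 (append adds [13, 17] as single element): lst = [4, 9, 13, 17, [13, 17]]

[4, 9, 13, 17, [13, 17]]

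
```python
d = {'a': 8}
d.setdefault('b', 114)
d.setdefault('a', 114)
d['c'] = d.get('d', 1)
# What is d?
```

After line 1: d = {'a': 8}
After line 2 (setdefault adds 'b'=114): d = {'a': 8, 'b': 114}
After line 3 (setdefault 'a' no-op, already exists): d = {'a': 8, 'b': 114}
After line 4 (get('d', 1) returns default since 'd' not in d): d = {'a': 8, 'b': 114, 'c': 1}

{'a': 8, 'b': 114, 'c': 1}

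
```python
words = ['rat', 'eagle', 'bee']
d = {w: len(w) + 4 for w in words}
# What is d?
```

{'rat': 7, 'eagle': 9, 'bee': 7}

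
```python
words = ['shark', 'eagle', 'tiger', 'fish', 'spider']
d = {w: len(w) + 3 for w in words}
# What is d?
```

{'shark': 8, 'eagle': 8, 'tiger': 8, 'fish': 7, 'spider': 9}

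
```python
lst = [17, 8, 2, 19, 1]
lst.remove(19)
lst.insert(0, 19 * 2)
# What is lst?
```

After line 1: lst = [17, 8, 2, 19, 1]
After line 2 (remove first 19): lst = [17, 8, 2, 1]
After line 3 (insert 38 at index 0): lst = [38, 17, 8, 2, 1]

[38, 17, 8, 2, 1]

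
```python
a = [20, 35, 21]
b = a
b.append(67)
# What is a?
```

After line 1: a = [20, 35, 21]
After line 2 (b = a is an alias, same object): a = [20, 35, 21], b = [20, 35, 21]
After line 3 (b.append mutates the shared list): a = [20, 35, 21, 67], b = [20, 35, 21, 67]

[20, 35, 21, 67]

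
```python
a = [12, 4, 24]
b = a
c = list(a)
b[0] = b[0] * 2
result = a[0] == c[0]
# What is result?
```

After line 1: a = [12, 4, 24]
After line 2 (b = a, alias): a = [12, 4, 24], b = [12, 4, 24]
After line 3 (c = list(a) is a copy, new object): c = [12, 4, 24]
After line 4 (b[0] = 12 * 2 = 24; mutates shared a/b): a = b = [24, 4, 24], c = [12, 4, 24]
After line 5 (a[0] = 24, c[0] = 12; result = False)

False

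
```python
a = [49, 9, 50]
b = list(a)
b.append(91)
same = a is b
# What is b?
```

After line 1: a = [49, 9, 50]
After line 2 (b = list(a) is a shallow copy, new object): a = [49, 9, 50], b = [49, 9, 50]
After line 3 (append only mutates b): a = [49, 9, 50], b = [49, 9, 50, 91]
After line 4 (same = a is b; different objects -> False): same = False

[49, 9, 50, 91]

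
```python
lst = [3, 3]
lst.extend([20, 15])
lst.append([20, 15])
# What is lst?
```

After line 1: lst = [3, 3]
After line 2 (extend unpacks [20, 15]): lst = [3, 3, 20, 15]
After line 3 (append adds [20, 15] as single element): lst = [3, 3, 20, 15, [20, 15]]

[3, 3, 20, 15, [20, 15]]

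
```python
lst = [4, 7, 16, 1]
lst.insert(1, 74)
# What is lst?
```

[4, 74, 7, 16, 1]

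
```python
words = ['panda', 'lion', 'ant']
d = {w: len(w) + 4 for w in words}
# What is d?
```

{'panda': 9, 'lion': 8, 'ant': 7}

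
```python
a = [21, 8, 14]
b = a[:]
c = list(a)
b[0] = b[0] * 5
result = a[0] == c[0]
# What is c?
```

After line 1: a = [21, 8, 14]
After line 2 (b = a[:], copy): a = [21, 8, 14], b = [21, 8, 14]
After line 3 (c = list(a) is a copy, new object): c = [21, 8, 14]
After line 4 (b[0] = 21 * 5 = 105; only b mutates (copy)): a = [21, 8, 14], b = [105, 8, 14], c = [21, 8, 14]
After line 5 (a[0] = 21, c[0] = 21; result = True)

[21, 8, 14]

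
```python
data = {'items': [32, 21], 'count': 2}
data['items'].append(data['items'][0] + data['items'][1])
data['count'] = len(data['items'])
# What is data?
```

After line 1: data = {'items': [32, 21], 'count': 2}
After line 2 (append 32 + 21 = 53): data = {'items': [32, 21, 53], 'count': 2}
After line 3 (count = len(items) = 3): data = {'items': [32, 21, 53], 'count': 3}

{'items': [32, 21, 53], 'count': 3}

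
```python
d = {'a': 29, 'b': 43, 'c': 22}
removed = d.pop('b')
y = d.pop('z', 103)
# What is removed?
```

After line 1: d = {'a': 29, 'b': 43, 'c': 22}
After line 2 (pop 'b' returns 43): d = {'a': 29, 'c': 22}, removed = 43
After line 3 (pop 'z' missing, returns default 103): d = {'a': 29, 'c': 22}, y = 103

43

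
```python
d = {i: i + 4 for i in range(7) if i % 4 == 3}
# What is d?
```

{3: 7}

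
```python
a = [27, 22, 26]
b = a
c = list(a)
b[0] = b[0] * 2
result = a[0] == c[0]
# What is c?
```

After line 1: a = [27, 22, 26]
After line 2 (b = a, alias): a = [27, 22, 26], b = [27, 22, 26]
After line 3 (c = list(a) is a copy, new object): c = [27, 22, 26]
After line 4 (b[0] = 27 * 2 = 54; mutates shared a/b): a = b = [54, 22, 26], c = [27, 22, 26]
After line 5 (a[0] = 54, c[0] = 27; result = False)

[27, 22, 26]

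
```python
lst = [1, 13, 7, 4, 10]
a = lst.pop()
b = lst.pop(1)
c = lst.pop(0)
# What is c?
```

After line 1: lst = [1, 13, 7, 4, 10]
After line 2 (pop() -> a = 10): lst = [1, 13, 7, 4]
After line 3 (pop(1) -> b = 13): lst = [1, 7, 4]
After line 4 (pop(0) -> c = 1): lst = [7, 4]

1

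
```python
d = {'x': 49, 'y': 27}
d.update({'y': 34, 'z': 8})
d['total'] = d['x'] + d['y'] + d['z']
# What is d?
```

After line 1: d = {'x': 49, 'y': 27}
After line 2 (y overwritten, z added): d = {'x': 49, 'y': 34, 'z': 8}
After line 3 (total = 49 + 34 + 8 = 91): d = {'x': 49, 'y': 34, 'z': 8, 'total': 91}

{'x': 49, 'y': 34, 'z': 8, 'total': 91}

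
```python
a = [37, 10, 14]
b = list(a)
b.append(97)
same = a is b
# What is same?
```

After line 1: a = [37, 10, 14]
After line 2 (b = list(a) is a shallow copy, new object): a = [37, 10, 14], b = [37, 10, 14]
After line 3 (append only mutates b): a = [37, 10, 14], b = [37, 10, 14, 97]
After line 4 (same = a is b; different objects -> False): same = False

False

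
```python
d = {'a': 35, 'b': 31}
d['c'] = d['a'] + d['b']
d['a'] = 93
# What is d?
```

After line 1: d = {'a': 35, 'b': 31}
After line 2 (d['c'] = 35 + 31): d = {'a': 35, 'b': 31, 'c': 66}
After line 3: d = {'a': 93, 'b': 31, 'c': 66}

{'a': 93, 'b': 31, 'c': 66}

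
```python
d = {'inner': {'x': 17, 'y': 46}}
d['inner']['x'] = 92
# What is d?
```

After line 1: d = {'inner': {'x': 17, 'y': 46}}
After line 2 (inner x overwritten): d = {'inner': {'x': 92, 'y': 46}}

{'inner': {'x': 92, 'y': 46}}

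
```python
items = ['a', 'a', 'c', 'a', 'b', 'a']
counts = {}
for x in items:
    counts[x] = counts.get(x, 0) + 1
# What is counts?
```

Initial: counts = {}, items = ['a', 'a', 'c', 'a', 'b', 'a']
See 'a': counts = {'a': 1}
See 'a': counts = {'a': 2}
See 'c': counts = {'a': 2, 'c': 1}
See 'a': counts = {'a': 3, 'c': 1}
See 'b': counts = {'a': 3, 'c': 1, 'b': 1}
See 'a': counts = {'a': 4, 'c': 1, 'b': 1}

{'a': 4, 'c': 1, 'b': 1}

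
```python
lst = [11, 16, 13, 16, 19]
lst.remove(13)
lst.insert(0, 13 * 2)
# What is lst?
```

After line 1: lst = [11, 16, 13, 16, 19]
After line 2 (remove first 13): lst = [11, 16, 16, 19]
After line 3 (insert 26 at index 0): lst = [26, 11, 16, 16, 19]

[26, 11, 16, 16, 19]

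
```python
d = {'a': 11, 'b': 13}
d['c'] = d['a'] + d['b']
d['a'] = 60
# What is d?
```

After line 1: d = {'a': 11, 'b': 13}
After line 2 (d['c'] = 11 + 13): d = {'a': 11, 'b': 13, 'c': 24}
After line 3: d = {'a': 60, 'b': 13, 'c': 24}

{'a': 60, 'b': 13, 'c': 24}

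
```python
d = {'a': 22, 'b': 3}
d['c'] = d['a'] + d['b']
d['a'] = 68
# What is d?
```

After line 1: d = {'a': 22, 'b': 3}
After line 2 (d['c'] = 22 + 3): d = {'a': 22, 'b': 3, 'c': 25}
After line 3: d = {'a': 68, 'b': 3, 'c': 25}

{'a': 68, 'b': 3, 'c': 25}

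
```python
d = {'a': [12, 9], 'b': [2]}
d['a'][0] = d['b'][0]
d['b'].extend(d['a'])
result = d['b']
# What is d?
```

After line 1: d = {'a': [12, 9], 'b': [2]}
After line 2 (a[0] = b[0] = 2): d = {'a': [2, 9], 'b': [2]}
After line 3 (b.extend(a) appends [2, 9]): d = {'a': [2, 9], 'b': [2, 2, 9]}
After line 4: result = d['b'] = [2, 2, 9]

{'a': [2, 9], 'b': [2, 2, 9]}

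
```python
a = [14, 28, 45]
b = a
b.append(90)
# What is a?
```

After line 1: a = [14, 28, 45]
After line 2 (b = a is an alias, same object): a = [14, 28, 45], b = [14, 28, 45]
After line 3 (b.append mutates the shared list): a = [14, 28, 45, 90], b = [14, 28, 45, 90]

[14, 28, 45, 90]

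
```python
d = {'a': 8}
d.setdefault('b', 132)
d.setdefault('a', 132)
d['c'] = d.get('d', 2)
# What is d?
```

After line 1: d = {'a': 8}
After line 2 (setdefault adds 'b'=132): d = {'a': 8, 'b': 132}
After line 3 (setdefault 'a' no-op, already exists): d = {'a': 8, 'b': 132}
After line 4 (get('d', 2) returns default since 'd' not in d): d = {'a': 8, 'b': 132, 'c': 2}

{'a': 8, 'b': 132, 'c': 2}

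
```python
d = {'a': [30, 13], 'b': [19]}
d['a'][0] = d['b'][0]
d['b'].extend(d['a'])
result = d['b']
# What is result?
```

After line 1: d = {'a': [30, 13], 'b': [19]}
After line 2 (a[0] = b[0] = 19): d = {'a': [19, 13], 'b': [19]}
After line 3 (b.extend(a) appends [19, 13]): d = {'a': [19, 13], 'b': [19, 19, 13]}
After line 4: result = d['b'] = [19, 19, 13]

[19, 19, 13]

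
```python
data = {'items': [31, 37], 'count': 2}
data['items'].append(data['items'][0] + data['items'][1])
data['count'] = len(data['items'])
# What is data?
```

After line 1: data = {'items': [31, 37], 'count': 2}
After line 2 (append 31 + 37 = 68): data = {'items': [31, 37, 68], 'count': 2}
After line 3 (count = len(items) = 3): data = {'items': [31, 37, 68], 'count': 3}

{'items': [31, 37, 68], 'count': 3}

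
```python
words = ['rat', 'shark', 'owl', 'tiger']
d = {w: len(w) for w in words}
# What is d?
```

{'rat': 3, 'shark': 5, 'owl': 3, 'tiger': 5}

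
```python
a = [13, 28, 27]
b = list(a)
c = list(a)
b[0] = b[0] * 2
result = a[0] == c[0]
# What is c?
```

After line 1: a = [13, 28, 27]
After line 2 (b = list(a), copy): a = [13, 28, 27], b = [13, 28, 27]
After line 3 (c = list(a) is a copy, new object): c = [13, 28, 27]
After line 4 (b[0] = 13 * 2 = 26; only b mutates (copy)): a = [13, 28, 27], b = [26, 28, 27], c = [13, 28, 27]
After line 5 (a[0] = 13, c[0] = 13; result = True)

[13, 28, 27]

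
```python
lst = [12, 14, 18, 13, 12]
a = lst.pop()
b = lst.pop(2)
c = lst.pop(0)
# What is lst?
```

After line 1: lst = [12, 14, 18, 13, 12]
After line 2 (pop() -> a = 12): lst = [12, 14, 18, 13]
After line 3 (pop(2) -> b = 18): lst = [12, 14, 13]
After line 4 (pop(0) -> c = 12): lst = [14, 13]

[14, 13]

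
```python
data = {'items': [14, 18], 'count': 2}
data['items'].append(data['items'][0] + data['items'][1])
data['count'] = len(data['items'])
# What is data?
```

After line 1: data = {'items': [14, 18], 'count': 2}
After line 2 (append 14 + 18 = 32): data = {'items': [14, 18, 32], 'count': 2}
After line 3 (count = len(items) = 3): data = {'items': [14, 18, 32], 'count': 3}

{'items': [14, 18, 32], 'count': 3}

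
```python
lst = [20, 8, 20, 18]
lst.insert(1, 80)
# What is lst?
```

[20, 80, 8, 20, 18]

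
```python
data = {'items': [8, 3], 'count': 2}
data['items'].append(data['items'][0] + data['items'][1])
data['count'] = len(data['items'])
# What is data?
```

After line 1: data = {'items': [8, 3], 'count': 2}
After line 2 (append 8 + 3 = 11): data = {'items': [8, 3, 11], 'count': 2}
After line 3 (count = len(items) = 3): data = {'items': [8, 3, 11], 'count': 3}

{'items': [8, 3, 11], 'count': 3}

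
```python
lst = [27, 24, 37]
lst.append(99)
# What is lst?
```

[27, 24, 37, 99]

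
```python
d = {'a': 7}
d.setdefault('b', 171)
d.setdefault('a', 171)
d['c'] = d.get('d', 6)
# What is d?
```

After line 1: d = {'a': 7}
After line 2 (setdefault adds 'b'=171): d = {'a': 7, 'b': 171}
After line 3 (setdefault 'a' no-op, already exists): d = {'a': 7, 'b': 171}
After line 4 (get('d', 6) returns default since 'd' not in d): d = {'a': 7, 'b': 171, 'c': 6}

{'a': 7, 'b': 171, 'c': 6}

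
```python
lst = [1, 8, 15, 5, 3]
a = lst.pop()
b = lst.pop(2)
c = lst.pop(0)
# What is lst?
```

After line 1: lst = [1, 8, 15, 5, 3]
After line 2 (pop() -> a = 3): lst = [1, 8, 15, 5]
After line 3 (pop(2) -> b = 15): lst = [1, 8, 5]
After line 4 (pop(0) -> c = 1): lst = [8, 5]

[8, 5]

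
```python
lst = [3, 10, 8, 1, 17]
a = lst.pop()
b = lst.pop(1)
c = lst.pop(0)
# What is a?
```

After line 1: lst = [3, 10, 8, 1, 17]
After line 2 (pop() -> a = 17): lst = [3, 10, 8, 1]
After line 3 (pop(1) -> b = 10): lst = [3, 8, 1]
After line 4 (pop(0) -> c = 3): lst = [8, 1]

17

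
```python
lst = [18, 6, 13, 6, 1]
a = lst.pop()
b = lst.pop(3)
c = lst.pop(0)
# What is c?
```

After line 1: lst = [18, 6, 13, 6, 1]
After line 2 (pop() -> a = 1): lst = [18, 6, 13, 6]
After line 3 (pop(3) -> b = 6): lst = [18, 6, 13]
After line 4 (pop(0) -> c = 18): lst = [6, 13]

18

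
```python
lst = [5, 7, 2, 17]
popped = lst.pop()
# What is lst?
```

[5, 7, 2]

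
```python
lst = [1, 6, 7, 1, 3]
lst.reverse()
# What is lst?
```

[3, 1, 7, 6, 1]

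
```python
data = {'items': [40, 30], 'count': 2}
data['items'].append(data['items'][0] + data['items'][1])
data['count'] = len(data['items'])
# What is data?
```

After line 1: data = {'items': [40, 30], 'count': 2}
After line 2 (append 40 + 30 = 70): data = {'items': [40, 30, 70], 'count': 2}
After line 3 (count = len(items) = 3): data = {'items': [40, 30, 70], 'count': 3}

{'items': [40, 30, 70], 'count': 3}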